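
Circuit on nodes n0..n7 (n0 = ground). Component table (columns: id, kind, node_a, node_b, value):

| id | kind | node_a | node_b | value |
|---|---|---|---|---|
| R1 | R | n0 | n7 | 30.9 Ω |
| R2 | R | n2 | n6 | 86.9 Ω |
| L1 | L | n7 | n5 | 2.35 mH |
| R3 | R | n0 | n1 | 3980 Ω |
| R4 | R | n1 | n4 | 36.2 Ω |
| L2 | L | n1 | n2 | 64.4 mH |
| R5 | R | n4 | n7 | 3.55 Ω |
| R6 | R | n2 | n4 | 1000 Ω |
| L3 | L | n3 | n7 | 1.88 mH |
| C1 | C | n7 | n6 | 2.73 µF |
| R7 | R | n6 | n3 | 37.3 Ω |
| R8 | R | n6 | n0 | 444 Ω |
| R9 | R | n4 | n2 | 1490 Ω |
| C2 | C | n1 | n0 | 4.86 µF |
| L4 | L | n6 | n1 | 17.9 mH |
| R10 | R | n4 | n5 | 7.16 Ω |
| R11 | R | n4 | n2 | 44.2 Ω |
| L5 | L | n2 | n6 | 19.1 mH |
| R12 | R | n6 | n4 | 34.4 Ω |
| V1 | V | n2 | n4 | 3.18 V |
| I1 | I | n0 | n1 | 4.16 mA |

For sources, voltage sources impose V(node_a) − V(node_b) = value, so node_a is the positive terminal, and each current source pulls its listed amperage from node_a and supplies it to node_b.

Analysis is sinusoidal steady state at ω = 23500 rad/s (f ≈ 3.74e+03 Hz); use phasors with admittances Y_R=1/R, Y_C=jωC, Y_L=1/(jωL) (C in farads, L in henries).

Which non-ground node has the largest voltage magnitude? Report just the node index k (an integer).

2

Element admittances at ω=23500 rad/s:
  Y(R1) = 0.03236+0.000j S between n0,n7
  Y(R2) = 0.01151+0.000j S between n2,n6
  Y(L1) = 0.000-0.01811j S between n7,n5
  Y(R3) = 0.0002513+0.000j S between n0,n1
  Y(R4) = 0.02762+0.000j S between n1,n4
  Y(L2) = 0.000-0.0006608j S between n1,n2
  Y(R5) = 0.2817+0.000j S between n4,n7
  Y(R6) = 0.001000+0.000j S between n2,n4
  Y(L3) = 0.000-0.02263j S between n3,n7
  Y(C1) = 0.000+0.06416j S between n7,n6
  Y(R7) = 0.02681+0.000j S between n6,n3
  Y(R8) = 0.002252+0.000j S between n6,n0
  Y(R9) = 0.0006711+0.000j S between n4,n2
  Y(C2) = 0.000+0.1142j S between n1,n0
  Y(L4) = 0.000-0.002377j S between n6,n1
  Y(R10) = 0.1397+0.000j S between n4,n5
  Y(R11) = 0.02262+0.000j S between n4,n2
  Y(L5) = 0.000-0.002228j S between n2,n6
  Y(R12) = 0.02907+0.000j S between n6,n4
  V1: constraint V(n2)−V(n4) = 3.18
  I1: injects 0.00416 A into n1 (from n0)
Assemble and solve the 8×8 MNA system:
  V(n1)=-0.01168-0.02202j  V(n2)=3.134+0.03222j  V(n3)=0.3851-0.02741j  V(n4)=-0.04633+0.03222j  V(n5)=-0.04100+0.02308j  V(n6)=0.3077-0.3276j  V(n7)=0.02950+0.06418j
  i(V1)=-0.1106+0.004234j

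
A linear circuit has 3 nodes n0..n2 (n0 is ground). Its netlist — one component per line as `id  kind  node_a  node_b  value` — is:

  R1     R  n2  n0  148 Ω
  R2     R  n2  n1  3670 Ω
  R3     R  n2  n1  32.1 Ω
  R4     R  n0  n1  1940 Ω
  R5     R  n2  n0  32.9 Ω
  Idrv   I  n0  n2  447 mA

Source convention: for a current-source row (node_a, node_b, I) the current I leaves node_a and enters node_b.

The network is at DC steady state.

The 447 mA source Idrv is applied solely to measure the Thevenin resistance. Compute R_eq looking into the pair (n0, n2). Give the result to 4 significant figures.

Apply KCL at each of the 2 non-ground nodes and solve the resulting linear system.
Node n1: branches {R2, R3, R4} → V_1 = 11.68
Node n2: branches {R1, R2, R3, R5, Idrv} → V_2 = 11.87

R_eq = 26.55 Ω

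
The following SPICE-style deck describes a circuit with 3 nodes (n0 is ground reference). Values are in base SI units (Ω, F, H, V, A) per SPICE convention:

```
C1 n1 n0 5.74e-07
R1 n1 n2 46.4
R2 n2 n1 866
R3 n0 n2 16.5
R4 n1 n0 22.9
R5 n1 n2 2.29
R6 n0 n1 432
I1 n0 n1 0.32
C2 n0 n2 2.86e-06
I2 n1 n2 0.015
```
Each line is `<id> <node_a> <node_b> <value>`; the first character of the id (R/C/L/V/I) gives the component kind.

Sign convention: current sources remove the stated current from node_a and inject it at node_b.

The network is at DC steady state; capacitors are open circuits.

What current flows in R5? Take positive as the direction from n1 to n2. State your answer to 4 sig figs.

MNA unknowns: 2 node voltages V₁..V_2
C1: Y=0.000 on G[1,0]
R1: Y=0.02155 on G[1,2]
R2: Y=0.001155 on G[2,1]
R3: Y=0.06061 on G[0,2]
R4: Y=0.04367 on G[1,0]
R5: Y=0.4367 on G[1,2]
R6: Y=0.002315 on G[0,1]
I1: z[0]−=0.32, z[1]+=0.32
C2: Y=0.000 on G[0,2]
I2: z[1]−=0.015, z[2]+=0.015
solve → V1=3.198, V2=2.854

0.1502 A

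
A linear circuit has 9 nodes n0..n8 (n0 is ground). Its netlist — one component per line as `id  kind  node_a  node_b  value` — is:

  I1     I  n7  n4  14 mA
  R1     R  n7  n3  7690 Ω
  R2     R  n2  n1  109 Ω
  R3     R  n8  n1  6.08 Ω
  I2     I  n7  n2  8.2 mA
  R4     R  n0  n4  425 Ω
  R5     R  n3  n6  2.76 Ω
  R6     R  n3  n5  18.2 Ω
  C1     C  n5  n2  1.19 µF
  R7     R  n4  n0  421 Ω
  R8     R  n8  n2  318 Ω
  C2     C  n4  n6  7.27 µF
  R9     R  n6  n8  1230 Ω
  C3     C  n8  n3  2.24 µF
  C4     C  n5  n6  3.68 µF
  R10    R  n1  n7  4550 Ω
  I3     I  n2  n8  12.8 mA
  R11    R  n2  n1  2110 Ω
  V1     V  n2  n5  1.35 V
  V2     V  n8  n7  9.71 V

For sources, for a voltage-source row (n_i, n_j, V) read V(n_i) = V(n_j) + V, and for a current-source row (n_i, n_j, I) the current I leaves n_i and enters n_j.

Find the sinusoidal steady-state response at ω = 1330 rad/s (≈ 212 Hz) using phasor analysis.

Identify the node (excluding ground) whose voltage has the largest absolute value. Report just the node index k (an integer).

Element admittances at ω=1330 rad/s:
  I1: injects 0.014 A into n4 (from n7)
  Y(R1) = 0.0001300+0.000j S between n7,n3
  Y(R2) = 0.009174+0.000j S between n2,n1
  Y(R3) = 0.1645+0.000j S between n8,n1
  I2: injects 0.0082 A into n2 (from n7)
  Y(R4) = 0.002353+0.000j S between n0,n4
  Y(R5) = 0.3623+0.000j S between n3,n6
  Y(R6) = 0.05495+0.000j S between n3,n5
  Y(C1) = 0.000+0.001583j S between n5,n2
  Y(R7) = 0.002375+0.000j S between n4,n0
  Y(R8) = 0.003145+0.000j S between n8,n2
  Y(C2) = 0.000+0.009669j S between n4,n6
  Y(R9) = 0.0008130+0.000j S between n6,n8
  Y(C3) = 0.000+0.002979j S between n8,n3
  Y(C4) = 0.000+0.004894j S between n5,n6
  Y(R10) = 0.0002198+0.000j S between n1,n7
  I3: injects 0.0128 A into n8 (from n2)
  Y(R11) = 0.0004739+0.000j S between n2,n1
  V1: constraint V(n2)−V(n5) = 1.35
  V2: constraint V(n8)−V(n7) = 9.71
Assemble and solve the 10×10 MNA system:
  V(n1)=0.3914+1.370j  V(n2)=1.069+1.457j  V(n3)=-0.03934+1.452j  V(n4)=0.000+0.000j  V(n5)=-0.2815+1.457j  V(n6)=0.000+1.448j  V(n7)=-9.345+1.365j  V(n8)=0.3647+1.365j
  i(V1)=-0.01335-0.003261j  i(V2)=0.01885-1.245e-05j

7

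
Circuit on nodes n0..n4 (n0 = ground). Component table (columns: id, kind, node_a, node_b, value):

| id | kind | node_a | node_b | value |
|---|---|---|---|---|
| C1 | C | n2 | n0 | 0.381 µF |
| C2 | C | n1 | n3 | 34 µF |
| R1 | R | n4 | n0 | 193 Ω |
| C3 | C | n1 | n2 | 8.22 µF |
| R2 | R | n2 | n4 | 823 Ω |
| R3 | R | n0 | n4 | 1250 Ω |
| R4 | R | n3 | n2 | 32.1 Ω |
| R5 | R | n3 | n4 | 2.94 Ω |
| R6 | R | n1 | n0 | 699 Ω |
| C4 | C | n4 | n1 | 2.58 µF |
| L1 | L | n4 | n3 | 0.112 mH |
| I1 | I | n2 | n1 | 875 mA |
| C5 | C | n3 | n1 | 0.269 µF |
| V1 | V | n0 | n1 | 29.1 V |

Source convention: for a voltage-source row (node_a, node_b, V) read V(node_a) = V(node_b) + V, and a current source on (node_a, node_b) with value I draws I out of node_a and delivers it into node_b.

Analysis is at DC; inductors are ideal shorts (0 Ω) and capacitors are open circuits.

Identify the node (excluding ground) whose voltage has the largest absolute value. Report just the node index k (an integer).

2

MNA unknowns: 4 node voltages V₁..V_4 plus 2 source currents (L1, V1)
C1: Y=0.000 on G[2,0]
C2: Y=0.000 on G[1,3]
R1: Y=0.005181 on G[4,0]
C3: Y=0.000 on G[1,2]
R2: Y=0.001215 on G[2,4]
R3: Y=0.0008000 on G[0,4]
R4: Y=0.03115 on G[3,2]
R5: Y=0.3401 on G[3,4]
R6: Y=0.001431 on G[1,0]
C4: Y=0.000 on G[4,1]
L1: row V4−V3=0, i_L1 at 4,3
I1: z[2]−=0.875, z[1]+=0.875
C5: Y=0.000 on G[3,1]
V1: row V0−V1=29.1, i_V1 at 0,1
solve → V1=-29.10, V2=-173.3, V3=-146.3, V4=-146.3
aux → i_L1=0.8422, i_V1=-0.9166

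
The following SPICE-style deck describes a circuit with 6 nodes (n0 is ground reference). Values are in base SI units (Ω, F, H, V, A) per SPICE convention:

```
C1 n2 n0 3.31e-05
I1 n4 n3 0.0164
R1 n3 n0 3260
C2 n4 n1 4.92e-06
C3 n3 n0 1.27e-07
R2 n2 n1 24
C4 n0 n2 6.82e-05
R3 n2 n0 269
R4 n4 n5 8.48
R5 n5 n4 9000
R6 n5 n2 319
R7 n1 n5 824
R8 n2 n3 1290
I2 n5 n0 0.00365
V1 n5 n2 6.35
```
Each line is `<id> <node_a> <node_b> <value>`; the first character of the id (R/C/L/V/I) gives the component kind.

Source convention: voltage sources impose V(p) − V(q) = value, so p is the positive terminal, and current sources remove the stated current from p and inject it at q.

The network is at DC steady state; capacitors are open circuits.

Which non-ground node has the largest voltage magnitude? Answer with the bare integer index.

3

MNA unknowns: 5 node voltages V₁..V_5 plus 1 source current (V1)
C1: Y=0.000 on G[2,0]
I1: z[4]−=0.0164, z[3]+=0.0164
R1: Y=0.0003067 on G[3,0]
C2: Y=0.000 on G[4,1]
C3: Y=0.000 on G[3,0]
R2: Y=0.04167 on G[2,1]
C4: Y=0.000 on G[0,2]
R3: Y=0.003717 on G[2,0]
R4: Y=0.1179 on G[4,5]
R5: Y=0.0001111 on G[5,4]
R6: Y=0.003135 on G[5,2]
R7: Y=0.001214 on G[1,5]
R8: Y=0.0007752 on G[2,3]
I2: z[5]−=0.00365, z[0]+=0.00365
V1: row V5−V2=6.35, i_V1 at 5,2
solve → V1=-1.928, V2=-2.108, V3=13.65, V4=4.103, V5=4.242
aux → i_V1=-0.04744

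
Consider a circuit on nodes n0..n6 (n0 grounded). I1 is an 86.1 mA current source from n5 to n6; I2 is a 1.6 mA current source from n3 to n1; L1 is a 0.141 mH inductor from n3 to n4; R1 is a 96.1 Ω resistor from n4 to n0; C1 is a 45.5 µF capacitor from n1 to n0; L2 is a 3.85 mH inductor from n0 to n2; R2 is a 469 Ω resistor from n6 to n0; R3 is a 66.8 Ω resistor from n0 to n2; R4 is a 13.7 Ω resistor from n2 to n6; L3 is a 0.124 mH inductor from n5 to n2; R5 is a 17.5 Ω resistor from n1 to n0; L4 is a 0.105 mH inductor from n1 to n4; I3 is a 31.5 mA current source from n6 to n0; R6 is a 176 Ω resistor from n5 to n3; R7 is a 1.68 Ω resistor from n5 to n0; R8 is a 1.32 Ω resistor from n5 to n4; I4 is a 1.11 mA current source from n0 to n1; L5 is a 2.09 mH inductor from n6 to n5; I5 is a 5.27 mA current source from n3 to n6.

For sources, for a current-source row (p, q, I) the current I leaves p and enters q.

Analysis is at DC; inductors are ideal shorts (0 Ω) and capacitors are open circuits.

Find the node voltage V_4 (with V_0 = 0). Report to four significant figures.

-0.005007 V

Element admittances at DC:
  I1: injects 0.0861 A into n6 (from n5)
  I2: injects 0.0016 A into n1 (from n3)
  L1: short n3↔n4 (DC inductor)
  Y(R1) = 0.01041 S between n4,n0
  Y(C1) = 0.000 S between n1,n0
  L2: short n0↔n2 (DC inductor)
  Y(R2) = 0.002132 S between n6,n0
  Y(R3) = 0.01497 S between n0,n2
  Y(R4) = 0.07299 S between n2,n6
  L3: short n5↔n2 (DC inductor)
  Y(R5) = 0.05714 S between n1,n0
  L4: short n1↔n4 (DC inductor)
  I3: injects 0.0315 A into n0 (from n6)
  Y(R6) = 0.005682 S between n5,n3
  Y(R7) = 0.5952 S between n5,n0
  Y(R8) = 0.7576 S between n5,n4
  I4: injects 0.00111 A into n1 (from n0)
  L5: short n6↔n5 (DC inductor)
  I5: injects 0.00527 A into n6 (from n3)
Assemble and solve the 11×11 MNA system:
  V(n1)=-0.005007  V(n2)=0.000  V(n3)=-0.005007  V(n4)=-0.005007  V(n5)=0.000  V(n6)=0.000
  i(L1)=-0.006842  i(L2)=0.03005  i(L3)=-0.03005  i(L4)=0.002996  i(L5)=0.05987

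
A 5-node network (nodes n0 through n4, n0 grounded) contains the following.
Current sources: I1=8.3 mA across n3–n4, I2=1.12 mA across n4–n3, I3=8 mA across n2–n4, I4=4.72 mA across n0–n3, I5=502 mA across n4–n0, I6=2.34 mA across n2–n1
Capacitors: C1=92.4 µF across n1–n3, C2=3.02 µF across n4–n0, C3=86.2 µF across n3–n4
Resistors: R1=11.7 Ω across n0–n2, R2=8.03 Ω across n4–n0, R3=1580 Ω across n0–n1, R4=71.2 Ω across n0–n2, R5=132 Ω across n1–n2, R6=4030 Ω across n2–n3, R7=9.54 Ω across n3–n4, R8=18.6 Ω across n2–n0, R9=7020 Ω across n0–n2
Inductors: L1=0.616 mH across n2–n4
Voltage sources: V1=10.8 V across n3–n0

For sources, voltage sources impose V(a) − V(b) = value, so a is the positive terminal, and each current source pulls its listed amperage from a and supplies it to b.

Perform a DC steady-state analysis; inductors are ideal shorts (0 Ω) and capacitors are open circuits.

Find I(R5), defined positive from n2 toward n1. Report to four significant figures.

Element admittances at DC:
  I1: injects 0.0083 A into n4 (from n3)
  I2: injects 0.00112 A into n3 (from n4)
  I3: injects 0.008 A into n4 (from n2)
  Y(C1) = 0.000 S between n1,n3
  I4: injects 0.00472 A into n3 (from n0)
  Y(R1) = 0.08547 S between n0,n2
  Y(R2) = 0.1245 S between n4,n0
  Y(R3) = 0.0006329 S between n0,n1
  Y(C2) = 0.000 S between n4,n0
  L1: short n2↔n4 (DC inductor)
  Y(R4) = 0.01404 S between n0,n2
  Y(R5) = 0.007576 S between n1,n2
  Y(R6) = 0.0002481 S between n2,n3
  I5: injects 0.502 A into n0 (from n4)
  Y(C3) = 0.000 S between n3,n4
  Y(R7) = 0.1048 S between n3,n4
  I6: injects 0.00234 A into n1 (from n2)
  Y(R8) = 0.05376 S between n2,n0
  Y(R9) = 0.0001425 S between n0,n2
  V1: constraint V(n3)−V(n0) = 10.8
Assemble and solve the 6×6 MNA system:
  V(n1)=1.824  V(n2)=1.668  V(n3)=10.80  V(n4)=1.668
  i(L1)=-0.2628  i(V1)=-0.9620

-0.001185 A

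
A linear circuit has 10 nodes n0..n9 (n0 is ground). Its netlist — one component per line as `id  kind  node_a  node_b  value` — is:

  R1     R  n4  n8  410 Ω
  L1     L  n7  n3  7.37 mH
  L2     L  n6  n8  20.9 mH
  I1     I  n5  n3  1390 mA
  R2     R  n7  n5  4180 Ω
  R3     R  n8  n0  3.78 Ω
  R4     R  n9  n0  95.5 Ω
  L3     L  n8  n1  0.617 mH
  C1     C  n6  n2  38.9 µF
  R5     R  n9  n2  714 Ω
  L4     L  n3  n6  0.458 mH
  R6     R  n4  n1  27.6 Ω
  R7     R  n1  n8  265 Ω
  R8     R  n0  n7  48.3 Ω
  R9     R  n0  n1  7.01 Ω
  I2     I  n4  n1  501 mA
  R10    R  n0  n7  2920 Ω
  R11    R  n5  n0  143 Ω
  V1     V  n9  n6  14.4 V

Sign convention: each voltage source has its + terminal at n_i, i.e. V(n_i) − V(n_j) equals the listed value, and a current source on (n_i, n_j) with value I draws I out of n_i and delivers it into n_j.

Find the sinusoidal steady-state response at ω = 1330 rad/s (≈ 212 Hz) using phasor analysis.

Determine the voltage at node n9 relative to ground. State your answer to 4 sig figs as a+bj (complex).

29.17+17.24j V

MNA unknowns: 9 node voltages V₁..V_9 plus 1 source current (V1)
R1: Y=0.002439+0.000j on G[4,8]
L1: Y=0.000-0.1020j on G[7,3]
L2: Y=0.000-0.03598j on G[6,8]
I1: z[5]−=1.39, z[3]+=1.39
R2: Y=0.0002392+0.000j on G[7,5]
R3: Y=0.2646+0.000j on G[8,0]
R4: Y=0.01047+0.000j on G[9,0]
L3: Y=0.000-1.219j on G[8,1]
C1: Y=0.000+0.05174j on G[6,2]
R5: Y=0.001401+0.000j on G[9,2]
L4: Y=0.000-1.642j on G[3,6]
R6: Y=0.03623+0.000j on G[4,1]
R7: Y=0.003774+0.000j on G[1,8]
R8: Y=0.02070+0.000j on G[0,7]
R9: Y=0.1427+0.000j on G[0,1]
I2: z[4]−=0.501, z[1]+=0.501
R10: Y=0.0003425+0.000j on G[0,7]
R11: Y=0.006993+0.000j on G[5,0]
V1: row V9−V6=14.4, i_V1 at 9,6
solve → V1=1.524-1.256j, V2=14.78+16.85j, V3=14.95+17.83j, V4=-11.42-1.246j, V5=-191.6+0.4520j, V6=14.77+17.24j, V7=17.80+13.66j, V8=1.672-1.104j, V9=29.17+17.24j
aux → i_V1=-0.3256-0.1811j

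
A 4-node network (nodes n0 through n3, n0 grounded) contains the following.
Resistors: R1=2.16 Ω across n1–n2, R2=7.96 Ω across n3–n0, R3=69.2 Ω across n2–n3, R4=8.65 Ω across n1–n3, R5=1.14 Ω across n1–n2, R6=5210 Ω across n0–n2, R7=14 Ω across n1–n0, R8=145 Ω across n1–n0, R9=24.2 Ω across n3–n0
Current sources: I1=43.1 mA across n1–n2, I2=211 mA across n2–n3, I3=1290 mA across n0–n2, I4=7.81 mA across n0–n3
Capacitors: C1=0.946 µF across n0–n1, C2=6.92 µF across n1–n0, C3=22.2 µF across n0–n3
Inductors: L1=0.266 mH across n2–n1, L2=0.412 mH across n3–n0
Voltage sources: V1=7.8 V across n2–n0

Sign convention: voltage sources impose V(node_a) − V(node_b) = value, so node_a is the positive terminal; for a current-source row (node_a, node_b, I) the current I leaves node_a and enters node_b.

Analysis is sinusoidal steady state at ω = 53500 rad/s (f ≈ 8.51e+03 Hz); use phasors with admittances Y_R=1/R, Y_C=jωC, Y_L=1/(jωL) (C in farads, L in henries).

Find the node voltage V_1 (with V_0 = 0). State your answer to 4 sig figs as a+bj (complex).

MNA unknowns: 3 node voltages V₁..V_3 plus 1 source current (V1)
R1: Y=0.4630+0.000j on G[1,2]
I1: z[1]−=0.0431, z[2]+=0.0431
C1: Y=0.000+0.05061j on G[0,1]
I2: z[2]−=0.211, z[3]+=0.211
L1: Y=0.000-0.07027j on G[2,1]
C2: Y=0.000+0.3702j on G[1,0]
R2: Y=0.1256+0.000j on G[3,0]
I3: z[0]−=1.29, z[2]+=1.29
R3: Y=0.01445+0.000j on G[2,3]
R4: Y=0.1156+0.000j on G[1,3]
R5: Y=0.8772+0.000j on G[1,2]
L2: Y=0.000-0.04537j on G[3,0]
R6: Y=0.0001919+0.000j on G[0,2]
R7: Y=0.07143+0.000j on G[1,0]
R8: Y=0.006897+0.000j on G[1,0]
I4: z[0]−=0.00781, z[3]+=0.00781
C3: Y=0.000+1.188j on G[0,3]
R9: Y=0.04132+0.000j on G[3,0]
V1: row V2−V0=7.8, i_V1 at 2,0
solve → V1=6.360-1.880j, V2=7.800+0.000j, V3=0.04921-0.9211j
aux → i_V1=-1.053-2.432j

6.360-1.880j V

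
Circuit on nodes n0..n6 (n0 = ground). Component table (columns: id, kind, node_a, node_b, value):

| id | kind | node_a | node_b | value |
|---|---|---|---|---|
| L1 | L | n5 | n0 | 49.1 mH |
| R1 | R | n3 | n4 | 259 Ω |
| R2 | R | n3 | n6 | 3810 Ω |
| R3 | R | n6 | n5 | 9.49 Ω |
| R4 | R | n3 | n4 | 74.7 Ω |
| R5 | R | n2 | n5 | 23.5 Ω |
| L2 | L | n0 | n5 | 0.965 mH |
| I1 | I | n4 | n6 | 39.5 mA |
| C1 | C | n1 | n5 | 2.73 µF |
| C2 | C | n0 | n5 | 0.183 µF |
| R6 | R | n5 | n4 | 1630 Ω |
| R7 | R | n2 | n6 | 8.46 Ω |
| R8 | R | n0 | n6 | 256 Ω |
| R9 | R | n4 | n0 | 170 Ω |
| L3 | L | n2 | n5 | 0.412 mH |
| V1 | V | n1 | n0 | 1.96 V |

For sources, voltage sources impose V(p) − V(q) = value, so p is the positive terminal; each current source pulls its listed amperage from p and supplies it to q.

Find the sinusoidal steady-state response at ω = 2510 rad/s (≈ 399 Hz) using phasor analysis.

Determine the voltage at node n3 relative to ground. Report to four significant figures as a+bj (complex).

Element admittances at ω=2510 rad/s:
  Y(L1) = 0.000-0.008114j S between n5,n0
  Y(R1) = 0.003861+0.000j S between n3,n4
  Y(R2) = 0.0002625+0.000j S between n3,n6
  Y(R3) = 0.1054+0.000j S between n6,n5
  Y(R4) = 0.01339+0.000j S between n3,n4
  Y(R5) = 0.04255+0.000j S between n2,n5
  Y(L2) = 0.000-0.4129j S between n0,n5
  I1: injects 0.0395 A into n6 (from n4)
  Y(C1) = 0.000+0.006852j S between n1,n5
  Y(C2) = 0.000+0.0004593j S between n0,n5
  Y(R6) = 0.0006135+0.000j S between n5,n4
  Y(R7) = 0.1182+0.000j S between n2,n6
  Y(R8) = 0.003906+0.000j S between n0,n6
  Y(R9) = 0.005882+0.000j S between n4,n0
  Y(L3) = 0.000-0.9670j S between n2,n5
  V1: constraint V(n1)−V(n0) = 1.96
Assemble and solve the 7×7 MNA system:
  V(n1)=1.960+0.000j  V(n2)=-0.02919+0.1021j  V(n3)=-5.756+0.01211j  V(n4)=-5.846+0.01091j  V(n5)=-0.03145+0.08183j  V(n6)=0.1371+0.09085j
  i(V1)=-0.0005607-0.01365j

-5.756+0.01211j V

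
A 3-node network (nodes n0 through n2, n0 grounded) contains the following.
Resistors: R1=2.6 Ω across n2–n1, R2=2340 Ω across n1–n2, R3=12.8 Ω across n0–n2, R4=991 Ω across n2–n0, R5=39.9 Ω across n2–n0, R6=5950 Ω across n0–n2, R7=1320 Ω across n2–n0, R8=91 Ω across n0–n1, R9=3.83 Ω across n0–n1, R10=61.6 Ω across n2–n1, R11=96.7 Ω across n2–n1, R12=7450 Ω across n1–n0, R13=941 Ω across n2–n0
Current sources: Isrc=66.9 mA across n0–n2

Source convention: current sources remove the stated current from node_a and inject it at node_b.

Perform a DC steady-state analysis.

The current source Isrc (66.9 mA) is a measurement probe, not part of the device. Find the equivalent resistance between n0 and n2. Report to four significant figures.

R_eq = 3.703 Ω

MNA unknowns: 2 node voltages V₁..V_2
R1: Y=0.3846 on G[2,1]
R2: Y=0.0004274 on G[1,2]
R3: Y=0.07812 on G[0,2]
R4: Y=0.001009 on G[2,0]
R5: Y=0.02506 on G[2,0]
R6: Y=0.0001681 on G[0,2]
R7: Y=0.0007576 on G[2,0]
R8: Y=0.01099 on G[0,1]
R9: Y=0.2611 on G[0,1]
R10: Y=0.01623 on G[2,1]
R11: Y=0.01034 on G[2,1]
R12: Y=0.0001342 on G[1,0]
R13: Y=0.001063 on G[2,0]
Isrc: z[0]−=0.0669, z[2]+=0.0669
solve → V1=0.1491, V2=0.2477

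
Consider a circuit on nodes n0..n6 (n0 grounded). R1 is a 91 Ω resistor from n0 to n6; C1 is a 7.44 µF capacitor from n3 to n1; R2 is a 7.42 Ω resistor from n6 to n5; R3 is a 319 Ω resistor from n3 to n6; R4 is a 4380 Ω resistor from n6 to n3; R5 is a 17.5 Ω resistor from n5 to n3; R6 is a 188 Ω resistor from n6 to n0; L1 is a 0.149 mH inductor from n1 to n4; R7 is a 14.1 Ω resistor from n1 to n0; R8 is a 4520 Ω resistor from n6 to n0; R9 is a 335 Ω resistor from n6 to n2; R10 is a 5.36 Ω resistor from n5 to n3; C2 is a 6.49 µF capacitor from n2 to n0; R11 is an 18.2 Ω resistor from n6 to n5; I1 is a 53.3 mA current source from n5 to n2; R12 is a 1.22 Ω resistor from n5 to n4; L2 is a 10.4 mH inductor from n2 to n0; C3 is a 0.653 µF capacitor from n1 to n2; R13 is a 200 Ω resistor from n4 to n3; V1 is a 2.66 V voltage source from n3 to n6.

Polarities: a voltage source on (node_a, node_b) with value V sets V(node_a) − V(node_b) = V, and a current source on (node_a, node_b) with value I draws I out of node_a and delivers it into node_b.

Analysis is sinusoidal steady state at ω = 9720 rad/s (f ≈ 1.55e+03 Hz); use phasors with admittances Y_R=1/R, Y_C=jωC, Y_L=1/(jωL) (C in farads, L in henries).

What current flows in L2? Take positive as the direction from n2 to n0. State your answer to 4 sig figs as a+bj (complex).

Apply KCL at each of the 6 non-ground nodes and solve the resulting linear system.
Node n1: branches {C1, L1, R7, C3} → V_1 = -0.2183+0.06738j
Node n2: branches {R9, C2, I1, L2, C3} → V_2 = 0.002236-0.8050j
Node n3: branches {C1, R3, R4, R5, R10, R13, V1} → V_3 = 1.006-0.2963j
Node n4: branches {L1, R12, R13} → V_4 = -0.09493-0.001147j
Node n5: branches {R2, R5, R10, R11, I1, R12} → V_5 = -0.1594-0.1032j
Node n6: branches {R1, R2, R3, R4, R6, R8, R9, R11, V1} → V_6 = -1.654-0.2963j
Source currents: i(V1)=-0.3248-0.04001j

-0.007963-2.212e-05j A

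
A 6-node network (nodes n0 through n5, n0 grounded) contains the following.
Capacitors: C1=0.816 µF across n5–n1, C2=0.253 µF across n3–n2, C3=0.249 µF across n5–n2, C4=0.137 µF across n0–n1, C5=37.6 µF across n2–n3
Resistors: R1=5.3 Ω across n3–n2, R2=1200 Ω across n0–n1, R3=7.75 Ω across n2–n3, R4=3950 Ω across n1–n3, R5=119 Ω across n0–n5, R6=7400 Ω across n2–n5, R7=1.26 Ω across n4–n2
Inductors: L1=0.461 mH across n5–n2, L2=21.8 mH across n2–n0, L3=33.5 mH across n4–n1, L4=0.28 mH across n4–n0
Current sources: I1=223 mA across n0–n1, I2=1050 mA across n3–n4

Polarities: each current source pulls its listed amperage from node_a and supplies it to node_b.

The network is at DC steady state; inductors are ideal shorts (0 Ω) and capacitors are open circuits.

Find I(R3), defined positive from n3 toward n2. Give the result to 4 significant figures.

Apply KCL at each of the 5 non-ground nodes and solve the resulting linear system.
Node n1: branches {C1, R2, C4, R4, L3, I1} → V_1 = 0.000
Node n2: branches {R1, C2, R3, C3, L1, L2, R6, C5, R7} → V_2 = 0.000
Node n3: branches {R1, C2, R3, R4, C5, I2} → V_3 = -3.302
Node n4: branches {L3, L4, R7, I2} → V_4 = 0.000
Node n5: branches {C1, C3, L1, R5, R6} → V_5 = 0.000
Source currents: i(L1)=0.000, i(L2)=-1.049, i(L3)=-0.2222, i(L4)=1.272

-0.4261 A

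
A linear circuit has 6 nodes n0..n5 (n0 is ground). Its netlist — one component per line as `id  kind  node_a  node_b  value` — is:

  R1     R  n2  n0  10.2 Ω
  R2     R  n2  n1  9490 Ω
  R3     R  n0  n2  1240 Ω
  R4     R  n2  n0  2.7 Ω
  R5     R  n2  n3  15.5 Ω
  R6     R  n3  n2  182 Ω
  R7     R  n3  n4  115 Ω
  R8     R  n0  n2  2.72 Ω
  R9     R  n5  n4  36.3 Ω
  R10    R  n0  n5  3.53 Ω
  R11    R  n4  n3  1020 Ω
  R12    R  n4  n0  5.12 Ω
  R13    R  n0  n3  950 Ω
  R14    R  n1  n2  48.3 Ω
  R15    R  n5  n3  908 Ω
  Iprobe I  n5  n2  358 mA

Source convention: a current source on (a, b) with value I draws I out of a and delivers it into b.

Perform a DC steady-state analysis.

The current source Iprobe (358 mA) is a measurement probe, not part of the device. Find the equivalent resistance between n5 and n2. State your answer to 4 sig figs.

MNA unknowns: 5 node voltages V₁..V_5
R1: Y=0.09804 on G[2,0]
R2: Y=0.0001054 on G[2,1]
R3: Y=0.0008065 on G[0,2]
R4: Y=0.3704 on G[2,0]
R5: Y=0.06452 on G[2,3]
R6: Y=0.005495 on G[3,2]
R7: Y=0.008696 on G[3,4]
R8: Y=0.3676 on G[0,2]
R9: Y=0.02755 on G[5,4]
R10: Y=0.2833 on G[0,5]
R11: Y=0.0009804 on G[4,3]
R12: Y=0.1953 on G[4,0]
R13: Y=0.001053 on G[0,3]
R14: Y=0.02070 on G[1,2]
R15: Y=0.001101 on G[5,3]
Iprobe: z[5]−=0.358, z[2]+=0.358
solve → V1=0.4202, V2=0.4202, V3=0.3293, V4=-0.1234, V5=-1.157

R_eq = 4.407 Ω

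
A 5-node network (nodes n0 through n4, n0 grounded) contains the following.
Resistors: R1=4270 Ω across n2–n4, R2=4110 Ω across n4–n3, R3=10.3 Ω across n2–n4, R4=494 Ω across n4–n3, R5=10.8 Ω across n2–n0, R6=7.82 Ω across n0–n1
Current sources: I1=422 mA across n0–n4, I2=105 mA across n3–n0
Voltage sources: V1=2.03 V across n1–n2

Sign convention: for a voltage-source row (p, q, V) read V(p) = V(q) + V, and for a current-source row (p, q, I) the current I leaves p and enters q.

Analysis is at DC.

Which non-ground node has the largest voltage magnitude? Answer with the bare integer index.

3

MNA unknowns: 4 node voltages V₁..V_4 plus 1 source current (V1)
R1: Y=0.0002342 on G[2,4]
R2: Y=0.0002433 on G[4,3]
R3: Y=0.09709 on G[2,4]
R4: Y=0.002024 on G[4,3]
I1: z[0]−=0.422, z[4]+=0.422
I2: z[3]−=0.105, z[0]+=0.105
R5: Y=0.09259 on G[2,0]
R6: Y=0.1279 on G[0,1]
V1: row V1−V2=2.03, i_V1 at 1,2
solve → V1=2.290, V2=0.2604, V3=-42.79, V4=3.518
aux → i_V1=-0.2929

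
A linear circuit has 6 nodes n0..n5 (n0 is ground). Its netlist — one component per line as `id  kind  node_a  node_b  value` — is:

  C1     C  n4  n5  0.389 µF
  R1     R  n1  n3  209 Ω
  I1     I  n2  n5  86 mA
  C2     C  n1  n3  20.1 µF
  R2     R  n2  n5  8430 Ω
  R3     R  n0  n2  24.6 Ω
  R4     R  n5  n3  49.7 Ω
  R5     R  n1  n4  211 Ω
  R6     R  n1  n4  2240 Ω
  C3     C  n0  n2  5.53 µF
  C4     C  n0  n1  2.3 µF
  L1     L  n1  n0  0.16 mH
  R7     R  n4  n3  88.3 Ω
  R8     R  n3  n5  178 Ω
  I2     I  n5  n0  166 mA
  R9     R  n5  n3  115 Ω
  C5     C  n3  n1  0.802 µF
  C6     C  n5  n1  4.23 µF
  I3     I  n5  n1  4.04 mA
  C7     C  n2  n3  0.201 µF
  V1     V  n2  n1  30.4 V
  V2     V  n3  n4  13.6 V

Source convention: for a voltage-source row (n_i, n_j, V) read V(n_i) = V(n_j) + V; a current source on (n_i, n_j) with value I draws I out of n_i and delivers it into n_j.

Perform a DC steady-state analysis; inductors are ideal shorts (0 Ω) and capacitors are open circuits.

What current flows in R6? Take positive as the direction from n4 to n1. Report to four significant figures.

MNA unknowns: 5 node voltages V₁..V_5 plus 3 source currents (L1, V1, V2)
C1: Y=0.000 on G[4,5]
R1: Y=0.004785 on G[1,3]
I1: z[2]−=0.086, z[5]+=0.086
C2: Y=0.000 on G[1,3]
R2: Y=0.0001186 on G[2,5]
R3: Y=0.04065 on G[0,2]
R4: Y=0.02012 on G[5,3]
R5: Y=0.004739 on G[1,4]
R6: Y=0.0004464 on G[1,4]
C3: Y=0.000 on G[0,2]
C4: Y=0.000 on G[0,1]
L1: row V1−V0=0, i_L1 at 1,0
R7: Y=0.01133 on G[4,3]
R8: Y=0.005618 on G[3,5]
I2: z[5]−=0.166, z[0]+=0.166
R9: Y=0.008696 on G[5,3]
C5: Y=0.000 on G[3,1]
C6: Y=0.000 on G[5,1]
I3: z[5]−=0.00404, z[1]+=0.00404
C7: Y=0.000 on G[2,3]
V1: row V2−V1=30.4, i_V1 at 2,1
V2: row V3−V4=13.6, i_V2 at 3,4
solve → V1=0.000, V2=30.40, V3=-0.9547, V4=-14.55, V5=-3.279
aux → i_L1=-1.402, i_V1=-1.326, i_V2=-0.2295

-0.006498 A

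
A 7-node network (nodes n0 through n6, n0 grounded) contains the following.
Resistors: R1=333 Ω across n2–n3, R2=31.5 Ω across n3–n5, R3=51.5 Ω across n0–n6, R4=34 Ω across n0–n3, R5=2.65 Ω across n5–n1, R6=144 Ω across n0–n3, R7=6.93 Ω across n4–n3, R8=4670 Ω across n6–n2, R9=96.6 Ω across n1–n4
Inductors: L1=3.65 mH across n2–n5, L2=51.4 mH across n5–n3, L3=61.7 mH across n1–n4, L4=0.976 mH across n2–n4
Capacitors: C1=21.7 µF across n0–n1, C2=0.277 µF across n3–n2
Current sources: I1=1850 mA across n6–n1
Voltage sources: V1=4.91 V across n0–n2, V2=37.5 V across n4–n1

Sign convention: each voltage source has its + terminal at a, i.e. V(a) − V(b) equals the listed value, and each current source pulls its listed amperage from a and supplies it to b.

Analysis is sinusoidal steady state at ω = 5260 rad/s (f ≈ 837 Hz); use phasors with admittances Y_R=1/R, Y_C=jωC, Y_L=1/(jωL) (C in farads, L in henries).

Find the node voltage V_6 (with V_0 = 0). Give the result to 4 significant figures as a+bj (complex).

-94.29+0.000j V

Apply KCL at each of the 6 non-ground nodes and solve the resulting linear system.
Node n1: branches {C1, R5, L3, R9, I1, V2} → V_1 = -59.00+23.78j
Node n2: branches {R1, L1, C2, R8, L4, V1} → V_2 = -4.910+0.000j
Node n3: branches {R1, R2, L2, R4, R6, R7, C2} → V_3 = -22.98+19.06j
Node n4: branches {R7, L3, R9, L4, V2} → V_4 = -21.50+23.78j
Node n5: branches {R2, L1, L2, R5} → V_5 = -58.26+16.31j
Node n6: branches {R3, R8, I1} → V_6 = -94.29+0.000j
Source currents: i(V1)=-5.381-6.042j, i(V2)=-5.234-3.797j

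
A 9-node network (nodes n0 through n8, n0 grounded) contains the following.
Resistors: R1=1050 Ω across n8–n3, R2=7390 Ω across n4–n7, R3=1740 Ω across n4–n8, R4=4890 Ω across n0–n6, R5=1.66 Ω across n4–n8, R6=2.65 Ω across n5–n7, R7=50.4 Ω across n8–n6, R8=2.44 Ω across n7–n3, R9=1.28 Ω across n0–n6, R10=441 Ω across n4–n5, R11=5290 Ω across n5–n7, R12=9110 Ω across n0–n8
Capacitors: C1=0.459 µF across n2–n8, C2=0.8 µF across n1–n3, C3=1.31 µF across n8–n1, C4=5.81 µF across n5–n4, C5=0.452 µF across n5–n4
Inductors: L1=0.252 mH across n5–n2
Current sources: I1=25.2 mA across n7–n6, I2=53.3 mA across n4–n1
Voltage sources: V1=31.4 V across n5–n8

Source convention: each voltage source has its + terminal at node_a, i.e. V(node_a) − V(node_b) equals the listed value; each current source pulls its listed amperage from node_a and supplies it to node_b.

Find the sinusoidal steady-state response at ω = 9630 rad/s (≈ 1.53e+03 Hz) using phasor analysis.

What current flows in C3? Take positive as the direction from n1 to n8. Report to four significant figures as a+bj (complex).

0.03671+0.1495j A

Apply KCL at each of the 8 non-ground nodes and solve the resulting linear system.
Node n1: branches {I2, C2, C3} → V_1 = 10.59-2.910j
Node n2: branches {C1, L1} → V_2 = 30.48+0.000j
Node n3: branches {R1, C2, R8} → V_3 = 29.99-0.7558j
Node n4: branches {R2, R3, R5, I2, C4, R10, C5} → V_4 = -0.9182+3.093j
Node n5: branches {L1, R6, C4, R10, C5, R11, V1} → V_5 = 30.14+0.000j
Node n6: branches {R4, I1, R7, R9} → V_6 = 0.0001774+0.000j
Node n7: branches {R2, I1, R6, R8, R11} → V_7 = 30.02-0.3928j
Node n8: branches {R1, C1, R3, R5, R7, C3, R12, V1} → V_8 = -1.263+0.000j
Source currents: i(V1)=-0.2995-2.154j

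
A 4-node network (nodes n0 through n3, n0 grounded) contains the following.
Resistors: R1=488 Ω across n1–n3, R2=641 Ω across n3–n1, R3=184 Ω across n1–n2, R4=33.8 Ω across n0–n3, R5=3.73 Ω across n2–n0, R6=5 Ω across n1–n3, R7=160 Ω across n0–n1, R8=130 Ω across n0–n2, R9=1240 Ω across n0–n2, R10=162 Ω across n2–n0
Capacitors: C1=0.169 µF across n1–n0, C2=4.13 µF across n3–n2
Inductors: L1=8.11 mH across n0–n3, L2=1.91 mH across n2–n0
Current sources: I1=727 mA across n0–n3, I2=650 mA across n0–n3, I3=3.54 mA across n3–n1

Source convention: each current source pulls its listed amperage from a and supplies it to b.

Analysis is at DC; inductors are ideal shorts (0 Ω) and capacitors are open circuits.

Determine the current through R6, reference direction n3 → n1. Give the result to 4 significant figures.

Apply KCL at each of the 3 non-ground nodes and solve the resulting linear system.
Node n1: branches {R1, C1, R2, R3, R6, R7, I3} → V_1 = 0.01644
Node n2: branches {R3, C2, R5, R8, L2, R9, R10} → V_2 = 0.000
Node n3: branches {R1, R2, L1, R4, C2, I1, R6, I2, I3} → V_3 = 0.000
Source currents: i(L1)=-1.377, i(L2)=8.936e-05

-0.003289 A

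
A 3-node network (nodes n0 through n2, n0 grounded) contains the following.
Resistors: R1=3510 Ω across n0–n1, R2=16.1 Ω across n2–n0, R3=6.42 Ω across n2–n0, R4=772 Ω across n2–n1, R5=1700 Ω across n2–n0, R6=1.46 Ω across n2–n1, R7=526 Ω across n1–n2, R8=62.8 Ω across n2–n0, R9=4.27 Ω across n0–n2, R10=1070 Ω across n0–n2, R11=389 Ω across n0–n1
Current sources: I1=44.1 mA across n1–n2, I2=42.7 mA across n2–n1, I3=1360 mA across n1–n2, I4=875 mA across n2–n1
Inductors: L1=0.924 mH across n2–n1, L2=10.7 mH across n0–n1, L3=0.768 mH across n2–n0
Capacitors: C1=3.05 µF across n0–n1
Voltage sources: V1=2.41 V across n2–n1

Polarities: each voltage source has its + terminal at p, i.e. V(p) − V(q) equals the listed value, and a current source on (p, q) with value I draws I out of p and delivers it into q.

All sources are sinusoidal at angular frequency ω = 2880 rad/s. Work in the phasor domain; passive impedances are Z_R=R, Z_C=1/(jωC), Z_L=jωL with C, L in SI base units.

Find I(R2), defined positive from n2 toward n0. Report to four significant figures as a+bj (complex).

0.004199-0.003270j A

Element admittances at ω=2880 rad/s:
  Y(R1) = 0.0002849+0.000j S between n0,n1
  Y(R2) = 0.06211+0.000j S between n2,n0
  Y(R3) = 0.1558+0.000j S between n2,n0
  I1: injects 0.0441 A into n2 (from n1)
  Y(R4) = 0.001295+0.000j S between n2,n1
  Y(L1) = 0.000-0.3758j S between n2,n1
  I2: injects 0.0427 A into n1 (from n2)
  Y(R5) = 0.0005882+0.000j S between n2,n0
  Y(R6) = 0.6849+0.000j S between n2,n1
  Y(R7) = 0.001901+0.000j S between n1,n2
  Y(L2) = 0.000-0.03245j S between n0,n1
  Y(R8) = 0.01592+0.000j S between n2,n0
  Y(R9) = 0.2342+0.000j S between n0,n2
  Y(R10) = 0.0009346+0.000j S between n0,n2
  Y(C1) = 0.000+0.008784j S between n0,n1
  I3: injects 1.36 A into n2 (from n1)
  Y(L3) = 0.000-0.4521j S between n2,n0
  Y(R11) = 0.002571+0.000j S between n0,n1
  I4: injects 0.875 A into n1 (from n2)
  V1: constraint V(n2)−V(n1) = 2.41
Assemble and solve the 3×3 MNA system:
  V(n1)=-2.342-0.05265j  V(n2)=0.06760-0.05265j
  i(V1)=-1.180+0.9609j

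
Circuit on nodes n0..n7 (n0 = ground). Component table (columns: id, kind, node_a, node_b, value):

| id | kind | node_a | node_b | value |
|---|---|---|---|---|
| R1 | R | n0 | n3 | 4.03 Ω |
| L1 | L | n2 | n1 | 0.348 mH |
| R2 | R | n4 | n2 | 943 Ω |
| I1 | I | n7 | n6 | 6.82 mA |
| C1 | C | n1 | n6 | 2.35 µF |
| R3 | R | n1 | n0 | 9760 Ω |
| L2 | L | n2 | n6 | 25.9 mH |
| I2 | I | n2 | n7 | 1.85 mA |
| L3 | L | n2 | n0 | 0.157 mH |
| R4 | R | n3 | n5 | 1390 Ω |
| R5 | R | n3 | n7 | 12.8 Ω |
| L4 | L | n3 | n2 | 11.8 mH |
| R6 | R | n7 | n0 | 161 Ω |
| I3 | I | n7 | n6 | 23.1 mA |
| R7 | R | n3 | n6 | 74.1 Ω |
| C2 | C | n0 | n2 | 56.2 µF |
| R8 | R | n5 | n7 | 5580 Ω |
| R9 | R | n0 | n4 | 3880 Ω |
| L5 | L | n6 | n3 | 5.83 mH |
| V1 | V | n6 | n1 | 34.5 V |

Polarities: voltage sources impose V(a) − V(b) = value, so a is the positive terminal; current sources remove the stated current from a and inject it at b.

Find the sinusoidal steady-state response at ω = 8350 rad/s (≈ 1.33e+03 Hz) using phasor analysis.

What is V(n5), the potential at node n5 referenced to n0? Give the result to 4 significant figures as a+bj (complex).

Apply KCL at each of the 7 non-ground nodes and solve the resulting linear system.
Node n1: branches {L1, C1, R3, V1} → V_1 = -4.081-2.289j
Node n2: branches {L1, R2, L2, I2, L3, L4, C2} → V_2 = -1.914-1.260j
Node n3: branches {R1, R4, R5, L4, R7, L5} → V_3 = 1.468-2.211j
Node n4: branches {R2, R9} → V_4 = -1.540-1.014j
Node n5: branches {R4, R8} → V_5 = 1.380-2.179j
Node n6: branches {I1, C1, L2, I3, R7, L5, V1} → V_6 = 30.42-2.289j
Node n7: branches {I1, I2, R5, R6, I3, R8} → V_7 = 1.028-2.049j
Source currents: i(V1)=-0.3544+0.06830j

1.380-2.179j V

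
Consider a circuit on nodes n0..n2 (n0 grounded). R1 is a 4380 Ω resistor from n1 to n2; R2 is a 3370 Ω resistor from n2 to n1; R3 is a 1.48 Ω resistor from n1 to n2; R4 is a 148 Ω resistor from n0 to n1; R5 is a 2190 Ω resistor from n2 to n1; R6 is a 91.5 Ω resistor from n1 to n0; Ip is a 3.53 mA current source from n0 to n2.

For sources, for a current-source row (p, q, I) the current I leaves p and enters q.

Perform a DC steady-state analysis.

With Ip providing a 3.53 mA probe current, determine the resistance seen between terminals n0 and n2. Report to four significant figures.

R_eq = 58.02 Ω

Apply KCL at each of the 2 non-ground nodes and solve the resulting linear system.
Node n1: branches {R1, R2, R3, R4, R5, R6} → V_1 = 0.1996
Node n2: branches {R1, R2, R3, R5, Ip} → V_2 = 0.2048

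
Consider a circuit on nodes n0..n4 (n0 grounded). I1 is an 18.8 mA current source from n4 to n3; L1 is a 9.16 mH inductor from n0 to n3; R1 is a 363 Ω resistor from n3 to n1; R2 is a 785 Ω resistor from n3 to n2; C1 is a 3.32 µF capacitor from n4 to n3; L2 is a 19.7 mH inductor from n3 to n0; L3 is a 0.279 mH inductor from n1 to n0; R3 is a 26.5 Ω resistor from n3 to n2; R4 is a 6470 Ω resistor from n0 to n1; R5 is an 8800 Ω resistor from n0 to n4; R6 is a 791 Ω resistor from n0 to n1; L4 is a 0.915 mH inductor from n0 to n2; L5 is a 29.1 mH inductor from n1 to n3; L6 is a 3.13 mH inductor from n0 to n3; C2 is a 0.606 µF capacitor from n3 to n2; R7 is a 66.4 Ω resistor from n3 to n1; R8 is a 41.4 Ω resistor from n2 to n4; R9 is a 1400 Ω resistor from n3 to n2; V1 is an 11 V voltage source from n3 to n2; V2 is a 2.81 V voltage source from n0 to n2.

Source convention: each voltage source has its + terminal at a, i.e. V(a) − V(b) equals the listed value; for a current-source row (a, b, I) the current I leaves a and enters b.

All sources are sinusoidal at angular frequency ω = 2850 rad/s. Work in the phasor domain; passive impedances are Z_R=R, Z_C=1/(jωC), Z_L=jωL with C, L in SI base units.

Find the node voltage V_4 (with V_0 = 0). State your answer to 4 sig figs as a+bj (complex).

-2.020+3.981j V

Element admittances at ω=2850 rad/s:
  I1: injects 0.0188 A into n3 (from n4)
  Y(L1) = 0.000-0.03831j S between n0,n3
  Y(R1) = 0.002755+0.000j S between n3,n1
  Y(R2) = 0.001274+0.000j S between n3,n2
  Y(C1) = 0.000+0.009462j S between n4,n3
  Y(L2) = 0.000-0.01781j S between n3,n0
  Y(L3) = 0.000-1.258j S between n1,n0
  Y(R3) = 0.03774+0.000j S between n3,n2
  Y(R4) = 0.0001546+0.000j S between n0,n1
  Y(R5) = 0.0001136+0.000j S between n0,n4
  Y(R6) = 0.001264+0.000j S between n0,n1
  Y(L4) = 0.000-0.3835j S between n0,n2
  Y(L5) = 0.000-0.01206j S between n1,n3
  Y(L6) = 0.000-0.1121j S between n0,n3
  Y(C2) = 0.000+0.001727j S between n3,n2
  Y(R7) = 0.01506+0.000j S between n3,n1
  Y(R8) = 0.02415+0.000j S between n2,n4
  Y(R9) = 0.0007143+0.000j S between n3,n2
  V1: constraint V(n3)−V(n2) = 11
  V2: constraint V(n0)−V(n2) = 2.81
Assemble and solve the 6×6 MNA system:
  V(n1)=0.07950+0.1137j  V(n2)=-2.810+0.000j  V(n3)=8.190+0.000j  V(n4)=-2.020+3.981j
  i(V1)=-0.5989+1.362j  i(V2)=0.1429-0.3995j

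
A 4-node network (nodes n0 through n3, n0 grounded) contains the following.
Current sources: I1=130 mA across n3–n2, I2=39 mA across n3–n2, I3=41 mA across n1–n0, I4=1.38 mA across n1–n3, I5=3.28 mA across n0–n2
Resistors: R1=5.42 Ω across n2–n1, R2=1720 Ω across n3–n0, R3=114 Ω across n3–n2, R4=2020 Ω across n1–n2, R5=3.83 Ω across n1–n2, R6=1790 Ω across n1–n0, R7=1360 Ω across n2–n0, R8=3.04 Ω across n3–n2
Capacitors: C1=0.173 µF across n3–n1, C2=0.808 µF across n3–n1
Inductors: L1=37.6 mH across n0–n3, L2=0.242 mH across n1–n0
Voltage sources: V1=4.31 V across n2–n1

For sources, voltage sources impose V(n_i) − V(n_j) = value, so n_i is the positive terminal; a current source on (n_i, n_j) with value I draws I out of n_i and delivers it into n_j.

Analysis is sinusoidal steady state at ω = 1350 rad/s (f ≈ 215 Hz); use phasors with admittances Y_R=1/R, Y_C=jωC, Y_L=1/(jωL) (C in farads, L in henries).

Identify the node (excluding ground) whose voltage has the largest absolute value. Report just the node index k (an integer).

MNA unknowns: 3 node voltages V₁..V_3 plus 1 source current (V1)
I1: z[3]−=0.13, z[2]+=0.13
R1: Y=0.1845+0.000j on G[2,1]
I2: z[3]−=0.039, z[2]+=0.039
R2: Y=0.0005814+0.000j on G[3,0]
C1: Y=0.000+0.0002336j on G[3,1]
C2: Y=0.000+0.001091j on G[3,1]
R3: Y=0.008772+0.000j on G[3,2]
L1: Y=0.000-0.01970j on G[0,3]
R4: Y=0.0004950+0.000j on G[1,2]
R5: Y=0.2611+0.000j on G[1,2]
L2: Y=0.000-3.061j on G[1,0]
R6: Y=0.0005587+0.000j on G[1,0]
I3: z[1]−=0.041, z[0]+=0.041
R7: Y=0.0007353+0.000j on G[2,0]
R8: Y=0.3289+0.000j on G[3,2]
I4: z[1]−=0.00138, z[3]+=0.00138
I5: z[0]−=0.00328, z[2]+=0.00328
V1: row V2−V1=4.31, i_V1 at 2,1
solve → V1=-0.02425-0.01528j, V2=4.286-0.01528j, V3=3.773+0.1896j
aux → i_V1=-1.927+0.06920j

2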